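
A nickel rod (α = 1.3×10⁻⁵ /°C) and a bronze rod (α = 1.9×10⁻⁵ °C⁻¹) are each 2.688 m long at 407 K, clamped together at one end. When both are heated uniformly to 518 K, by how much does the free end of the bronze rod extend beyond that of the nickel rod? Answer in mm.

ΔT = 111 K
nickel: ΔL = 1.3×10⁻⁵ × 2.688 m × 111 = 3.8788×10⁻³ m = 3.8788 mm
bronze: ΔL = 1.9×10⁻⁵ × 2.688 m × 111 = 5.6690×10⁻³ m = 5.6690 mm
difference = 5.6690 − 3.8788 = 1.7902 mm

1.79 mm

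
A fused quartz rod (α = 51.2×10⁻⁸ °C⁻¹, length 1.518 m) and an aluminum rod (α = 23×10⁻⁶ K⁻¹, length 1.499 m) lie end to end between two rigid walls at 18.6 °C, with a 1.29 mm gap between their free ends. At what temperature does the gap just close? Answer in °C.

T = 55.2 °C

α₁L₁ = 7.77216×10⁻⁷ m/K, α₂L₂ = 3.4477×10⁻⁵ m/K → total 3.5254216×10⁻⁵ m/K
ΔT = g/(α₁L₁+α₂L₂) = 1.29×10⁻³ / 3.5254216×10⁻⁵ = 36.591 K
T = 18.6 + 36.591 = 55.191 °C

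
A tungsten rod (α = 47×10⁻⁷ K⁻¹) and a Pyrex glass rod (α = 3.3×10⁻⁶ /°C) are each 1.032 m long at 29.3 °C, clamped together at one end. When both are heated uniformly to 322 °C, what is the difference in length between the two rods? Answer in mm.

ΔT = 292.7 K
tungsten: ΔL = 47×10⁻⁷ × 1.032 m × 292.7 = 1.4197×10⁻³ m = 1.4197 mm
Pyrex glass: ΔL = 3.3×10⁻⁶ × 1.032 m × 292.7 = 9.9682×10⁻⁴ m = 0.99682 mm
difference = 1.4197 − 0.99682 = 0.42288 mm

0.423 mm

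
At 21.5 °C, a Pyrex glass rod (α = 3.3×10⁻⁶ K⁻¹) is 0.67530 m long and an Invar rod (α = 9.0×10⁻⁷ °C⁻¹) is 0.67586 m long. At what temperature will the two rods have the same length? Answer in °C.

L₁(1 + α₁ΔT) = L₂(1 + α₂ΔT) ⇒ ΔT = (L₂ − L₁)/(α₁L₁ − α₂L₂)
L₂ − L₁ = 0.67586 − 0.67530 = 5.60×10⁻⁴ m
α₁L₁ − α₂L₂ = 3.3×10⁻⁶×0.67530 − 9.0×10⁻⁷×0.67586 = 1.620216×10⁻⁶ m/K
ΔT = 5.60×10⁻⁴ / 1.620216×10⁻⁶ = 345.633 K
T = 21.5 + 345.633 = 367.133 °C

T = 367.1 °C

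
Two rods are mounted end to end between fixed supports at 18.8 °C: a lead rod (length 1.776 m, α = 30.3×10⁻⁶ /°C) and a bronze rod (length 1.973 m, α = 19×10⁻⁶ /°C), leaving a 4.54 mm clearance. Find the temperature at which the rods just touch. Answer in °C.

α₁L₁ = 5.38128×10⁻⁵ m/K, α₂L₂ = 3.7487×10⁻⁵ m/K → total 9.12998×10⁻⁵ m/K
ΔT = g/(α₁L₁+α₂L₂) = 4.54×10⁻³ / 9.12998×10⁻⁵ = 49.726 K
T = 18.8 + 49.726 = 68.526 °C

T = 68.5 °C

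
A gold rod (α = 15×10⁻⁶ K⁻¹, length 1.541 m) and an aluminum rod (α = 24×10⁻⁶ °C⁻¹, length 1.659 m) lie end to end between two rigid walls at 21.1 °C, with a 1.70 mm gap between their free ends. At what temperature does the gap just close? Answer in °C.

Gap closes when ΔL₁ + ΔL₂ = 1.70 mm = 1.70×10⁻³ m
(α₁L₁ + α₂L₂)ΔT = g
α₁L₁ + α₂L₂ = 15×10⁻⁶×1.541 + 24×10⁻⁶×1.659 = 6.2931×10⁻⁵ m/K
ΔT = 1.70×10⁻³ / 6.2931×10⁻⁵ = 27.014 K
T = 21.1 + 27.014 = 48.114 °C

T = 48.1 °C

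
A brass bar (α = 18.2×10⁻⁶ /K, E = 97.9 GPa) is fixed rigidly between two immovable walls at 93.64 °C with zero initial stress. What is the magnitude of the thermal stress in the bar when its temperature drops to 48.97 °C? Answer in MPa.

Fully constrained: the free strain ε = αΔT is blocked, so σ = Eε = EαΔT.
|ΔT| = 44.67 K
σ = 97.9×10⁹ × 18.2×10⁻⁶ × 44.67 = 7.96×10⁷ Pa

σ = 79.6 MPa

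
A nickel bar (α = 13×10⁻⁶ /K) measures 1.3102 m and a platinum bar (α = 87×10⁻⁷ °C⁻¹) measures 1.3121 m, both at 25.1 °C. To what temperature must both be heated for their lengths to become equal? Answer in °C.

T = 363.3 °C

Equal length when α₁L₁ΔT − α₂L₂ΔT = L₂ − L₁ = 1.90×10⁻³ m
α₁L₁ = 1.70326×10⁻⁵, α₂L₂ = 1.141527×10⁻⁵ → Δ(αL) = 5.61733×10⁻⁶ m/K
ΔT = 1.90×10⁻³ / 5.61733×10⁻⁶ = 338.239 K, so T = 25.1 + 338.239 = 363.339 °C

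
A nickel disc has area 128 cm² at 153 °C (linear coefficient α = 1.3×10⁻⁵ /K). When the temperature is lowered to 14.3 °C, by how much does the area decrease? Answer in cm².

ΔA = 0.462 cm²

Area coefficient ≈ 2α; |ΔT| = 138.7 K
ΔA = 2αA₀ΔT = 2(1.3×10⁻⁵)(128)(138.7) = 0.462 cm²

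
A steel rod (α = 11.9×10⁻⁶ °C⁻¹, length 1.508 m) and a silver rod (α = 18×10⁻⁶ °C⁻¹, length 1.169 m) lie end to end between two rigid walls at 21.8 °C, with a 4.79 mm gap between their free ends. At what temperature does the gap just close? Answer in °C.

α₁L₁ = 1.79452×10⁻⁵ m/K, α₂L₂ = 2.1042×10⁻⁵ m/K → total 3.89872×10⁻⁵ m/K
ΔT = g/(α₁L₁+α₂L₂) = 4.79×10⁻³ / 3.89872×10⁻⁵ = 122.86 K
T = 21.8 + 122.86 = 144.66 °C

T = 145 °C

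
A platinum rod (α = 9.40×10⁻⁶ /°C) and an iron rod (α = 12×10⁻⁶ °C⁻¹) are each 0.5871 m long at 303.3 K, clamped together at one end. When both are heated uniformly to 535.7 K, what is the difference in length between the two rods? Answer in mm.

ΔT = 232.4 K
platinum: ΔL = 9.40×10⁻⁶ × 0.5871 m × 232.4 = 1.2826×10⁻³ m = 1.2826 mm
iron: ΔL = 12×10⁻⁶ × 0.5871 m × 232.4 = 1.6373×10⁻³ m = 1.6373 mm
difference = 1.6373 − 1.2826 = 0.3547 mm

0.355 mm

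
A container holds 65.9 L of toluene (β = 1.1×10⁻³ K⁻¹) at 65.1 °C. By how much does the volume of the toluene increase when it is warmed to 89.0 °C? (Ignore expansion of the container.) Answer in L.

|ΔT| = |89.0 − 65.1| = 23.9 K
ΔV = βV₀ΔT = (1.1×10⁻³)(65.9)(23.9) = 1.73 L

ΔV = 1.73 L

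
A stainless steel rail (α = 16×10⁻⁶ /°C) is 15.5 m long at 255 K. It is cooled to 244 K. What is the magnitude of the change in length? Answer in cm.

|ΔT| = |244 − 255| = 11 K
ΔL = αL₀ΔT = (16×10⁻⁶)(15.5)(11) = 2.73×10⁻³ m

ΔL = 0.273 cm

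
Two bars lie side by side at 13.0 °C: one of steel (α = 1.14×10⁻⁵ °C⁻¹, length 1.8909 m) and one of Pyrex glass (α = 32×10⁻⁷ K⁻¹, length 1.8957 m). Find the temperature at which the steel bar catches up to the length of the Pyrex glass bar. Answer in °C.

T = 322.9 °C

L₁(1 + α₁ΔT) = L₂(1 + α₂ΔT) ⇒ ΔT = (L₂ − L₁)/(α₁L₁ − α₂L₂)
L₂ − L₁ = 1.8957 − 1.8909 = 4.80×10⁻³ m
α₁L₁ − α₂L₂ = 1.14×10⁻⁵×1.8909 − 32×10⁻⁷×1.8957 = 1.549002×10⁻⁵ m/K
ΔT = 4.80×10⁻³ / 1.549002×10⁻⁵ = 309.877 K
T = 13.0 + 309.877 = 322.877 °C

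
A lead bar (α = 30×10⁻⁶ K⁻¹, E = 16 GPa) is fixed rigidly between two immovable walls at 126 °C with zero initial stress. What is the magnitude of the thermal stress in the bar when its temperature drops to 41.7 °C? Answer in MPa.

Fully constrained: the free strain ε = αΔT is blocked, so σ = Eε = EαΔT.
|ΔT| = 84.3 K
σ = 16.0×10⁹ × 30×10⁻⁶ × 84.3 = 4.05×10⁷ Pa

σ = 40.5 MPa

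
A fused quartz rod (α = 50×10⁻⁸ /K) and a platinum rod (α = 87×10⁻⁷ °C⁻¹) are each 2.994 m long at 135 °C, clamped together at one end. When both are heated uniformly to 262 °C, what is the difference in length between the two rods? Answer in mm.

3.12 mm

ΔT = 127 K
fused quartz: ΔL = 50×10⁻⁸ × 2.994 m × 127 = 1.9012×10⁻⁴ m = 0.19012 mm
platinum: ΔL = 87×10⁻⁷ × 2.994 m × 127 = 3.3081×10⁻³ m = 3.3081 mm
difference = 3.3081 − 0.19012 = 3.11798 mm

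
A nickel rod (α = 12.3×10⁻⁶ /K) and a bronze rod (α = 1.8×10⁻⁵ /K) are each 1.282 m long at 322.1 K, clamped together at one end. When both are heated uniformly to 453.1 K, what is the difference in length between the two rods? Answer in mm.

ΔT = 131.0 K
nickel: ΔL = 12.3×10⁻⁶ × 1.282 m × 131.0 = 2.0657×10⁻³ m = 2.0657 mm
bronze: ΔL = 1.8×10⁻⁵ × 1.282 m × 131.0 = 3.0230×10⁻³ m = 3.0230 mm
difference = 3.0230 − 2.0657 = 0.9573 mm

0.957 mm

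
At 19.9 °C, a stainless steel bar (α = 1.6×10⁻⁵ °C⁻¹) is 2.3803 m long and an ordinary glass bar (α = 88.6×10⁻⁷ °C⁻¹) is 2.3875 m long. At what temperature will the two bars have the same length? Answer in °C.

T = 445.1 °C

Equal length when α₁L₁ΔT − α₂L₂ΔT = L₂ − L₁ = 7.20×10⁻³ m
α₁L₁ = 3.80848×10⁻⁵, α₂L₂ = 2.115325×10⁻⁵ → Δ(αL) = 1.693155×10⁻⁵ m/K
ΔT = 7.20×10⁻³ / 1.693155×10⁻⁵ = 425.242 K, so T = 19.9 + 425.242 = 445.142 °C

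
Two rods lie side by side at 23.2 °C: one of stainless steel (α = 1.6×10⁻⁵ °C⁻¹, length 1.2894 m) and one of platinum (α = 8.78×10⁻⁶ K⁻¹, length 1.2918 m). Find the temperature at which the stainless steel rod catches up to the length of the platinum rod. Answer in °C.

T = 281.6 °C

L₁(1 + α₁ΔT) = L₂(1 + α₂ΔT) ⇒ ΔT = (L₂ − L₁)/(α₁L₁ − α₂L₂)
L₂ − L₁ = 1.2918 − 1.2894 = 2.40×10⁻³ m
α₁L₁ − α₂L₂ = 1.6×10⁻⁵×1.2894 − 8.78×10⁻⁶×1.2918 = 9.288396×10⁻⁶ m/K
ΔT = 2.40×10⁻³ / 9.288396×10⁻⁶ = 258.387 K
T = 23.2 + 258.387 = 281.587 °C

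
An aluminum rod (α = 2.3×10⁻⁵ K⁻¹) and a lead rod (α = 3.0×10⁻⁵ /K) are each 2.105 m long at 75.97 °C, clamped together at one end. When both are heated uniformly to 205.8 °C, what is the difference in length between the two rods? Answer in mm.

ΔT = 129.83 K
aluminum: ΔL = 2.3×10⁻⁵ × 2.105 m × 129.83 = 6.2857×10⁻³ m = 6.2857 mm
lead: ΔL = 3.0×10⁻⁵ × 2.105 m × 129.83 = 8.1988×10⁻³ m = 8.1988 mm
difference = 8.1988 − 6.2857 = 1.9131 mm

1.91 mm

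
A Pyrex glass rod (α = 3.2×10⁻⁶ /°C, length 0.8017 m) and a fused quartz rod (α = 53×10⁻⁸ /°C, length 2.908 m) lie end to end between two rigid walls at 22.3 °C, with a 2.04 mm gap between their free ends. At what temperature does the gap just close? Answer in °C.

α₁L₁ = 2.56544×10⁻⁶ m/K, α₂L₂ = 1.54124×10⁻⁶ m/K → total 4.10668×10⁻⁶ m/K
ΔT = g/(α₁L₁+α₂L₂) = 2.04×10⁻³ / 4.10668×10⁻⁶ = 496.75 K
T = 22.3 + 496.75 = 519.05 °C

T = 519 °C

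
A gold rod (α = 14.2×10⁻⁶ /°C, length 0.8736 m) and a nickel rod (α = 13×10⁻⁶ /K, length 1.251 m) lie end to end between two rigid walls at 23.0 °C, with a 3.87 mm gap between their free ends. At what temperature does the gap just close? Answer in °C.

T = 158 °C

Gap closes when ΔL₁ + ΔL₂ = 3.87 mm = 3.87×10⁻³ m
(α₁L₁ + α₂L₂)ΔT = g
α₁L₁ + α₂L₂ = 14.2×10⁻⁶×0.8736 + 13×10⁻⁶×1.251 = 2.866812×10⁻⁵ m/K
ΔT = 3.87×10⁻³ / 2.866812×10⁻⁵ = 134.99 K
T = 23.0 + 134.99 = 157.99 °C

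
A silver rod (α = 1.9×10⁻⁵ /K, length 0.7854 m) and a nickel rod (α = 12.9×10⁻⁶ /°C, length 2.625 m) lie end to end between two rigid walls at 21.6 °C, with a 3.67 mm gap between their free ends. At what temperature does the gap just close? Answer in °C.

T = 96.8 °C

Gap closes when ΔL₁ + ΔL₂ = 3.67 mm = 3.67×10⁻³ m
(α₁L₁ + α₂L₂)ΔT = g
α₁L₁ + α₂L₂ = 1.9×10⁻⁵×0.7854 + 12.9×10⁻⁶×2.625 = 4.87851×10⁻⁵ m/K
ΔT = 3.67×10⁻³ / 4.87851×10⁻⁵ = 75.228 K
T = 21.6 + 75.228 = 96.828 °C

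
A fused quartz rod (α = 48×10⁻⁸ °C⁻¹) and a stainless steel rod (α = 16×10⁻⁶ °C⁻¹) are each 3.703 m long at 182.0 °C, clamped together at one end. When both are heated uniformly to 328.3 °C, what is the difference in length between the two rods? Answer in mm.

ΔT = 146.3 K
fused quartz: ΔL = 48×10⁻⁸ × 3.703 m × 146.3 = 2.6004×10⁻⁴ m = 0.26004 mm
stainless steel: ΔL = 16×10⁻⁶ × 3.703 m × 146.3 = 8.6680×10⁻³ m = 8.6680 mm
difference = 8.6680 − 0.26004 = 8.40796 mm

8.41 mm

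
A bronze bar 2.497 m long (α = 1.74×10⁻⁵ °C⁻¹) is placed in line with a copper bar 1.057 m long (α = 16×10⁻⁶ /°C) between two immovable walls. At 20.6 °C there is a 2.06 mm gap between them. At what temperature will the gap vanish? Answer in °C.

α₁L₁ = 4.34478×10⁻⁵ m/K, α₂L₂ = 1.6912×10⁻⁵ m/K → total 6.03598×10⁻⁵ m/K
ΔT = g/(α₁L₁+α₂L₂) = 2.06×10⁻³ / 6.03598×10⁻⁵ = 34.129 K
T = 20.6 + 34.129 = 54.729 °C

T = 54.7 °C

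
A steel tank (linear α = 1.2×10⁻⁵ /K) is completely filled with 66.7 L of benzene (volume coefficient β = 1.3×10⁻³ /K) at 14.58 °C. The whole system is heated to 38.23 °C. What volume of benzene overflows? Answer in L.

The tank also expands: β_container ≈ 3α = 3.6×10⁻⁵ /K
Net overflow = V₀(β_liq − 3α_cont)ΔT
β − 3α = 1.30×10⁻³ − 3.6×10⁻⁵ = 1.264×10⁻³ /K; ΔT = 23.65 K
ΔV = 66.7 × 1.264×10⁻³ × 23.65 = 1.99 L

1.99 L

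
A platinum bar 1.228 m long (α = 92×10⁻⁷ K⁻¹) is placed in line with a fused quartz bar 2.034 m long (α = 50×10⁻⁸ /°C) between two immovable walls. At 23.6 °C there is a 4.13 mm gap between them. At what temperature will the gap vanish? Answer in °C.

T = 359 °C

Gap closes when ΔL₁ + ΔL₂ = 4.13 mm = 4.13×10⁻³ m
(α₁L₁ + α₂L₂)ΔT = g
α₁L₁ + α₂L₂ = 92×10⁻⁷×1.228 + 50×10⁻⁸×2.034 = 1.23146×10⁻⁵ m/K
ΔT = 4.13×10⁻³ / 1.23146×10⁻⁵ = 335.37 K
T = 23.6 + 335.37 = 358.97 °C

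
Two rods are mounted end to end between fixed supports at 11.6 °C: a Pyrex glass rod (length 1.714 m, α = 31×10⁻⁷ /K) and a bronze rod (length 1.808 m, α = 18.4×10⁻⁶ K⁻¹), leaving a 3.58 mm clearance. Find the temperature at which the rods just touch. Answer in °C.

Gap closes when ΔL₁ + ΔL₂ = 3.58 mm = 3.58×10⁻³ m
(α₁L₁ + α₂L₂)ΔT = g
α₁L₁ + α₂L₂ = 31×10⁻⁷×1.714 + 18.4×10⁻⁶×1.808 = 3.85806×10⁻⁵ m/K
ΔT = 3.58×10⁻³ / 3.85806×10⁻⁵ = 92.79 K
T = 11.6 + 92.79 = 104.39 °C

T = 104 °C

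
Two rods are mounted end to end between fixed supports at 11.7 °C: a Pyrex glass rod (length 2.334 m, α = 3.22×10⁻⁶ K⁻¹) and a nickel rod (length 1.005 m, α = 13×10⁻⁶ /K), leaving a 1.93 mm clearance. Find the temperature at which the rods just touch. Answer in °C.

α₁L₁ = 7.51548×10⁻⁶ m/K, α₂L₂ = 1.3065×10⁻⁵ m/K → total 2.058048×10⁻⁵ m/K
ΔT = g/(α₁L₁+α₂L₂) = 1.93×10⁻³ / 2.058048×10⁻⁵ = 93.78 K
T = 11.7 + 93.78 = 105.48 °C

T = 105 °C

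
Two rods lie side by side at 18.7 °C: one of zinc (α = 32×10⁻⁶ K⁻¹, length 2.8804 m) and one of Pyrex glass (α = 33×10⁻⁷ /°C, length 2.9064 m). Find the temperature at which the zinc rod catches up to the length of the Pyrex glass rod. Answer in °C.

T = 333.5 °C

L₁(1 + α₁ΔT) = L₂(1 + α₂ΔT) ⇒ ΔT = (L₂ − L₁)/(α₁L₁ − α₂L₂)
L₂ − L₁ = 2.9064 − 2.8804 = 2.60×10⁻² m
α₁L₁ − α₂L₂ = 32×10⁻⁶×2.8804 − 33×10⁻⁷×2.9064 = 8.258168×10⁻⁵ m/K
ΔT = 2.60×10⁻² / 8.258168×10⁻⁵ = 314.840 K
T = 18.7 + 314.840 = 333.540 °C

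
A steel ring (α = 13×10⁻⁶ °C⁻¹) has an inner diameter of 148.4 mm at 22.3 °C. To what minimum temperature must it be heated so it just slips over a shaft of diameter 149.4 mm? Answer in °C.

Required Δd = 149.4 − 148.4 = 1.0 mm
Δd = αd₀ΔT ⇒ ΔT = Δd/(αd₀) = 1.0 / (13×10⁻⁶ × 148.4) = 518.35 K
T_min = 22.3 + 518.35 = 540.65 °C

T = 541 °C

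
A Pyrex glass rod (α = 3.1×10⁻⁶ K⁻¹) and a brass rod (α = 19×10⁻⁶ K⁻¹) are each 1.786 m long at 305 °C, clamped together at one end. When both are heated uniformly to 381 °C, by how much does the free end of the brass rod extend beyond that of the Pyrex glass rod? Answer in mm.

ΔT = 76 K
Pyrex glass: ΔL = 3.1×10⁻⁶ × 1.786 m × 76 = 4.2078×10⁻⁴ m = 0.42078 mm
brass: ΔL = 19×10⁻⁶ × 1.786 m × 76 = 2.5790×10⁻³ m = 2.5790 mm
difference = 2.5790 − 0.42078 = 2.15822 mm

2.16 mm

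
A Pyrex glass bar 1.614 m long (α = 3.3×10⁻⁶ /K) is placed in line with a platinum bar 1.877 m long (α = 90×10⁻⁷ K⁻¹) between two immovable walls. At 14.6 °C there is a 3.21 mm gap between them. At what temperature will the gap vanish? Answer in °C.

α₁L₁ = 5.3262×10⁻⁶ m/K, α₂L₂ = 1.6893×10⁻⁵ m/K → total 2.22192×10⁻⁵ m/K
ΔT = g/(α₁L₁+α₂L₂) = 3.21×10⁻³ / 2.22192×10⁻⁵ = 144.47 K
T = 14.6 + 144.47 = 159.07 °C

T = 159 °C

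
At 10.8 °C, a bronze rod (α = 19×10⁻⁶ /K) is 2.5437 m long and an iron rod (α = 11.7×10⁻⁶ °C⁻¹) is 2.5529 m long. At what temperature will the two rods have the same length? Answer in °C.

T = 509.1 °C

L₁(1 + α₁ΔT) = L₂(1 + α₂ΔT) ⇒ ΔT = (L₂ − L₁)/(α₁L₁ − α₂L₂)
L₂ − L₁ = 2.5529 − 2.5437 = 9.20×10⁻³ m
α₁L₁ − α₂L₂ = 19×10⁻⁶×2.5437 − 11.7×10⁻⁶×2.5529 = 1.846137×10⁻⁵ m/K
ΔT = 9.20×10⁻³ / 1.846137×10⁻⁵ = 498.338 K
T = 10.8 + 498.338 = 509.138 °C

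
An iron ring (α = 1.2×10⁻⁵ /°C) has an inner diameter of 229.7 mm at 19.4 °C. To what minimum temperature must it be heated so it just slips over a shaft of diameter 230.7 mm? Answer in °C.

T = 382 °C

Required Δd = 230.7 − 229.7 = 1.0 mm
Δd = αd₀ΔT ⇒ ΔT = Δd/(αd₀) = 1.0 / (1.2×10⁻⁵ × 229.7) = 362.79 K
T_min = 19.4 + 362.79 = 382.19 °C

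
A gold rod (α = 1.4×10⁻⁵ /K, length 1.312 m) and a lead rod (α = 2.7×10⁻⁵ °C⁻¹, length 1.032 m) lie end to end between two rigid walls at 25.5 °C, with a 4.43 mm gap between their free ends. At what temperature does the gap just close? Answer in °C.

Gap closes when ΔL₁ + ΔL₂ = 4.43 mm = 4.43×10⁻³ m
(α₁L₁ + α₂L₂)ΔT = g
α₁L₁ + α₂L₂ = 1.4×10⁻⁵×1.312 + 2.7×10⁻⁵×1.032 = 4.6232×10⁻⁵ m/K
ΔT = 4.43×10⁻³ / 4.6232×10⁻⁵ = 95.82 K
T = 25.5 + 95.82 = 121.32 °C

T = 121 °C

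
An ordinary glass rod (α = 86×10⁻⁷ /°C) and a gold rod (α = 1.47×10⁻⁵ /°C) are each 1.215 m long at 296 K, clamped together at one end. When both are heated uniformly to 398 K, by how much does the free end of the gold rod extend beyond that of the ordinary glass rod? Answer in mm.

ΔT = 102 K
ordinary glass: ΔL = 86×10⁻⁷ × 1.215 m × 102 = 1.0658×10⁻³ m = 1.0658 mm
gold: ΔL = 1.47×10⁻⁵ × 1.215 m × 102 = 1.8218×10⁻³ m = 1.8218 mm
difference = 1.8218 − 1.0658 = 0.7560 mm

0.756 mm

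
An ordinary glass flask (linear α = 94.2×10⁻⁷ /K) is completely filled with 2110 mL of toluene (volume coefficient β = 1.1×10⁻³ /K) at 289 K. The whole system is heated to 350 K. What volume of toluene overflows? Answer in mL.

The flask also expands: β_container ≈ 3α = 2.826×10⁻⁵ /K
Net overflow = V₀(β_liq − 3α_cont)ΔT
β − 3α = 1.10×10⁻³ − 2.826×10⁻⁵ = 1.07174×10⁻³ /K; ΔT = 61 K
ΔV = 2110 × 1.07174×10⁻³ × 61 = 138 mL

138 mL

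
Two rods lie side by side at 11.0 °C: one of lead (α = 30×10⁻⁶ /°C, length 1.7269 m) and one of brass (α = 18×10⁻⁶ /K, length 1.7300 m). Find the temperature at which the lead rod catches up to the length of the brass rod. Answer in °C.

Equal length when α₁L₁ΔT − α₂L₂ΔT = L₂ − L₁ = 3.10×10⁻³ m
α₁L₁ = 5.1807×10⁻⁵, α₂L₂ = 3.114×10⁻⁵ → Δ(αL) = 2.0667×10⁻⁵ m/K
ΔT = 3.10×10⁻³ / 2.0667×10⁻⁵ = 149.998 K, so T = 11.0 + 149.998 = 160.998 °C

T = 161.0 °C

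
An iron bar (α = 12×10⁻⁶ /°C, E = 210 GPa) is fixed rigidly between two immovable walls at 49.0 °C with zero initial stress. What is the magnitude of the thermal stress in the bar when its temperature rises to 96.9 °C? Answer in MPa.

Fully constrained: the free strain ε = αΔT is blocked, so σ = Eε = EαΔT.
|ΔT| = 47.9 K
σ = 210×10⁹ × 12×10⁻⁶ × 47.9 = 1.21×10⁸ Pa

σ = 121 MPa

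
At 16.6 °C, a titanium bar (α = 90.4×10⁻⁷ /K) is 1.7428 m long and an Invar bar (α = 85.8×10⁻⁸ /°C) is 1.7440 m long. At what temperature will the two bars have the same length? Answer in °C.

L₁(1 + α₁ΔT) = L₂(1 + α₂ΔT) ⇒ ΔT = (L₂ − L₁)/(α₁L₁ − α₂L₂)
L₂ − L₁ = 1.7440 − 1.7428 = 1.20×10⁻³ m
α₁L₁ − α₂L₂ = 90.4×10⁻⁷×1.7428 − 85.8×10⁻⁸×1.7440 = 1.425856×10⁻⁵ m/K
ΔT = 1.20×10⁻³ / 1.425856×10⁻⁵ = 84.160 K
T = 16.6 + 84.160 = 100.760 °C

T = 100.8 °C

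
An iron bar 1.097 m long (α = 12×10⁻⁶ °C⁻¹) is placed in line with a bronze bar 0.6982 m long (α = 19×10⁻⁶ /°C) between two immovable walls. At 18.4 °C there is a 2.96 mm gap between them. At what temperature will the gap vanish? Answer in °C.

α₁L₁ = 1.3164×10⁻⁵ m/K, α₂L₂ = 1.32658×10⁻⁵ m/K → total 2.64298×10⁻⁵ m/K
ΔT = g/(α₁L₁+α₂L₂) = 2.96×10⁻³ / 2.64298×10⁻⁵ = 111.99 K
T = 18.4 + 111.99 = 130.39 °C

T = 130 °C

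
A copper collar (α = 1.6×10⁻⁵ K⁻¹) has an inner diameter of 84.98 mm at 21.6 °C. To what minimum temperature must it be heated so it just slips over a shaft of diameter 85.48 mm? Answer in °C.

Required Δd = 85.48 − 84.98 = 0.50 mm
Δd = αd₀ΔT ⇒ ΔT = Δd/(αd₀) = 0.50 / (1.6×10⁻⁵ × 84.98) = 367.73 K
T_min = 21.6 + 367.73 = 389.33 °C

T = 389 °C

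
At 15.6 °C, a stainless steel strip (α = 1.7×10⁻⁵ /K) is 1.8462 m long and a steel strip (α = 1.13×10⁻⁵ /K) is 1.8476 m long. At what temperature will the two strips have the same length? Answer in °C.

Equal length when α₁L₁ΔT − α₂L₂ΔT = L₂ − L₁ = 1.40×10⁻³ m
α₁L₁ = 3.13854×10⁻⁵, α₂L₂ = 2.087788×10⁻⁵ → Δ(αL) = 1.050752×10⁻⁵ m/K
ΔT = 1.40×10⁻³ / 1.050752×10⁻⁵ = 133.238 K, so T = 15.6 + 133.238 = 148.838 °C

T = 148.8 °C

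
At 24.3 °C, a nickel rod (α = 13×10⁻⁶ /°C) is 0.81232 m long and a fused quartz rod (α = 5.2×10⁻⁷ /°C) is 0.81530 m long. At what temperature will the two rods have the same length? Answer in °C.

T = 318.3 °C

L₁(1 + α₁ΔT) = L₂(1 + α₂ΔT) ⇒ ΔT = (L₂ − L₁)/(α₁L₁ − α₂L₂)
L₂ − L₁ = 0.81530 − 0.81232 = 2.98×10⁻³ m
α₁L₁ − α₂L₂ = 13×10⁻⁶×0.81232 − 5.2×10⁻⁷×0.81530 = 1.0136204×10⁻⁵ m/K
ΔT = 2.98×10⁻³ / 1.0136204×10⁻⁵ = 293.996 K
T = 24.3 + 293.996 = 318.296 °C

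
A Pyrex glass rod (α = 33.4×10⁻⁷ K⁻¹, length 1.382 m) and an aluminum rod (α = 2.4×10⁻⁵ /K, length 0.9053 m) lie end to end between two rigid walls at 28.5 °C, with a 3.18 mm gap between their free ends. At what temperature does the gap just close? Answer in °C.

Gap closes when ΔL₁ + ΔL₂ = 3.18 mm = 3.18×10⁻³ m
(α₁L₁ + α₂L₂)ΔT = g
α₁L₁ + α₂L₂ = 33.4×10⁻⁷×1.382 + 2.4×10⁻⁵×0.9053 = 2.634308×10⁻⁵ m/K
ΔT = 3.18×10⁻³ / 2.634308×10⁻⁵ = 120.71 K
T = 28.5 + 120.71 = 149.21 °C

T = 149 °C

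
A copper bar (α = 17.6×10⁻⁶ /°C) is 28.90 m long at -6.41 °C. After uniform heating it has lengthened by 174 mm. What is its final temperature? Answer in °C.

T = 336 °C

ΔL = αL₀ΔT ⇒ ΔT = ΔL / (αL₀)
ΔT = 174×10⁻³ m / (17.6×10⁻⁶ × 28.90 m) = 342.09 K
T = -6.41 + 342.09 = 335.68 °C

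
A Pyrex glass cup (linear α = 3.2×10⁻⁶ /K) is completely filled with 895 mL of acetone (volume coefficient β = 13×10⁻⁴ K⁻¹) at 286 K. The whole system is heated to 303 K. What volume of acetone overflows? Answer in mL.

The cup also expands: β_container ≈ 3α = 9.6×10⁻⁶ /K
Net overflow = V₀(β_liq − 3α_cont)ΔT
β − 3α = 1.30×10⁻³ − 9.6×10⁻⁶ = 1.2904×10⁻³ /K; ΔT = 17 K
ΔV = 895 × 1.2904×10⁻³ × 17 = 19.6 mL

19.6 mL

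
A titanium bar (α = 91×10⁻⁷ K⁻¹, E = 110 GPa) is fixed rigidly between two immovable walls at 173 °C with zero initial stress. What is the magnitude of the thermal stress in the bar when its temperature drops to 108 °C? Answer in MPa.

σ = 65.1 MPa

Fully constrained: the free strain ε = αΔT is blocked, so σ = Eε = EαΔT.
|ΔT| = 65 K
σ = 110×10⁹ × 91×10⁻⁷ × 65 = 6.51×10⁷ Pa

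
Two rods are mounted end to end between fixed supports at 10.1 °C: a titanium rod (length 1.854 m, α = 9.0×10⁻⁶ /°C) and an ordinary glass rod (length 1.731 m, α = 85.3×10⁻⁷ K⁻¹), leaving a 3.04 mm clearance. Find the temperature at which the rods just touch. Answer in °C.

Gap closes when ΔL₁ + ΔL₂ = 3.04 mm = 3.04×10⁻³ m
(α₁L₁ + α₂L₂)ΔT = g
α₁L₁ + α₂L₂ = 9.0×10⁻⁶×1.854 + 85.3×10⁻⁷×1.731 = 3.145143×10⁻⁵ m/K
ΔT = 3.04×10⁻³ / 3.145143×10⁻⁵ = 96.66 K
T = 10.1 + 96.66 = 106.76 °C

T = 107 °C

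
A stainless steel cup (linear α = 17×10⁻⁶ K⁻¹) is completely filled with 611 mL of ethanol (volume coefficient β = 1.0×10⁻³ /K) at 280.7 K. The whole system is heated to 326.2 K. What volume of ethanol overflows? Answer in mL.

26.4 mL

The cup also expands: β_container ≈ 3α = 5.1×10⁻⁵ /K
Net overflow = V₀(β_liq − 3α_cont)ΔT
β − 3α = 1.00×10⁻³ − 5.1×10⁻⁵ = 9.49×10⁻⁴ /K; ΔT = 45.5 K
ΔV = 611 × 9.49×10⁻⁴ × 45.5 = 26.4 mL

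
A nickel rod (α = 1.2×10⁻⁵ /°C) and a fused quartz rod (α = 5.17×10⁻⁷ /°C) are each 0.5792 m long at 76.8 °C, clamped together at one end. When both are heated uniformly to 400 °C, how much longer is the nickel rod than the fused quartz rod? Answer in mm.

ΔT = 323.2 K
nickel: ΔL = 1.2×10⁻⁵ × 0.5792 m × 323.2 = 2.2464×10⁻³ m = 2.2464 mm
fused quartz: ΔL = 5.17×10⁻⁷ × 0.5792 m × 323.2 = 9.6781×10⁻⁵ m = 0.096781 mm
difference = 2.2464 − 0.096781 = 2.149619 mm

2.15 mm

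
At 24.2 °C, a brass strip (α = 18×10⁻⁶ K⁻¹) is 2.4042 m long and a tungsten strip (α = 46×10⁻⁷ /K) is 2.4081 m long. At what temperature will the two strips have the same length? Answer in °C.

T = 145.3 °C

L₁(1 + α₁ΔT) = L₂(1 + α₂ΔT) ⇒ ΔT = (L₂ − L₁)/(α₁L₁ − α₂L₂)
L₂ − L₁ = 2.4081 − 2.4042 = 3.90×10⁻³ m
α₁L₁ − α₂L₂ = 18×10⁻⁶×2.4042 − 46×10⁻⁷×2.4081 = 3.219834×10⁻⁵ m/K
ΔT = 3.90×10⁻³ / 3.219834×10⁻⁵ = 121.124 K
T = 24.2 + 121.124 = 145.324 °C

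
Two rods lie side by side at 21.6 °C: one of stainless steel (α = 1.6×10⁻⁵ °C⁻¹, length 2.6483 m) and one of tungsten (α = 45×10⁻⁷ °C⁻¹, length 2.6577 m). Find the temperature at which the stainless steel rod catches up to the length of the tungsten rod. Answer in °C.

T = 330.7 °C

Equal length when α₁L₁ΔT − α₂L₂ΔT = L₂ − L₁ = 9.40×10⁻³ m
α₁L₁ = 4.23728×10⁻⁵, α₂L₂ = 1.195965×10⁻⁵ → Δ(αL) = 3.041315×10⁻⁵ m/K
ΔT = 9.40×10⁻³ / 3.041315×10⁻⁵ = 309.077 K, so T = 21.6 + 309.077 = 330.677 °C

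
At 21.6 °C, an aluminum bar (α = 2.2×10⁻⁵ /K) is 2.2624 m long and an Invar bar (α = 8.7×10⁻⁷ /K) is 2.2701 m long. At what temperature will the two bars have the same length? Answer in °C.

T = 182.7 °C

Equal length when α₁L₁ΔT − α₂L₂ΔT = L₂ − L₁ = 7.70×10⁻³ m
α₁L₁ = 4.97728×10⁻⁵, α₂L₂ = 1.974987×10⁻⁶ → Δ(αL) = 4.7797813×10⁻⁵ m/K
ΔT = 7.70×10⁻³ / 4.7797813×10⁻⁵ = 161.095 K, so T = 21.6 + 161.095 = 182.695 °C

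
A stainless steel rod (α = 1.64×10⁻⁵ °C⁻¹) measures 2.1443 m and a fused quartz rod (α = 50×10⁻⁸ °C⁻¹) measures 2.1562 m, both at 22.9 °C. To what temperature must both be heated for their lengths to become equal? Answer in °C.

L₁(1 + α₁ΔT) = L₂(1 + α₂ΔT) ⇒ ΔT = (L₂ − L₁)/(α₁L₁ − α₂L₂)
L₂ − L₁ = 2.1562 − 2.1443 = 1.19×10⁻² m
α₁L₁ − α₂L₂ = 1.64×10⁻⁵×2.1443 − 50×10⁻⁸×2.1562 = 3.408842×10⁻⁵ m/K
ΔT = 1.19×10⁻² / 3.408842×10⁻⁵ = 349.092 K
T = 22.9 + 349.092 = 371.992 °C

T = 372.0 °C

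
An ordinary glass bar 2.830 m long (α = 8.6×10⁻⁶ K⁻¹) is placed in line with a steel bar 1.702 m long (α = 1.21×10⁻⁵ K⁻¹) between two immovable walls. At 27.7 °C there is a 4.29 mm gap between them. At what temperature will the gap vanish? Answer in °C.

T = 123 °C

Gap closes when ΔL₁ + ΔL₂ = 4.29 mm = 4.29×10⁻³ m
(α₁L₁ + α₂L₂)ΔT = g
α₁L₁ + α₂L₂ = 8.6×10⁻⁶×2.830 + 1.21×10⁻⁵×1.702 = 4.49322×10⁻⁵ m/K
ΔT = 4.29×10⁻³ / 4.49322×10⁻⁵ = 95.48 K
T = 27.7 + 95.48 = 123.18 °C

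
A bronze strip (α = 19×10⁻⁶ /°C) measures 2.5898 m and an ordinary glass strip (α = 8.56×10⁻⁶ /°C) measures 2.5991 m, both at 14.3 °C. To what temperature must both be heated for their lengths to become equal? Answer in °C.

L₁(1 + α₁ΔT) = L₂(1 + α₂ΔT) ⇒ ΔT = (L₂ − L₁)/(α₁L₁ − α₂L₂)
L₂ − L₁ = 2.5991 − 2.5898 = 9.30×10⁻³ m
α₁L₁ − α₂L₂ = 19×10⁻⁶×2.5898 − 8.56×10⁻⁶×2.5991 = 2.6957904×10⁻⁵ m/K
ΔT = 9.30×10⁻³ / 2.6957904×10⁻⁵ = 344.982 K
T = 14.3 + 344.982 = 359.282 °C

T = 359.3 °C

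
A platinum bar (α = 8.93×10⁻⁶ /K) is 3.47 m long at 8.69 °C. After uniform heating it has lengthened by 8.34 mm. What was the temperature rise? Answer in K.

ΔT = 269 K

ΔL = αL₀ΔT ⇒ ΔT = ΔL / (αL₀)
ΔT = 8.34×10⁻³ m / (8.93×10⁻⁶ × 3.47 m) = 269.14 K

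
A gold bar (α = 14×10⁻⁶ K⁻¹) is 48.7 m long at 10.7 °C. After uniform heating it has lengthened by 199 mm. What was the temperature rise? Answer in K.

ΔL = αL₀ΔT ⇒ ΔT = ΔL / (αL₀)
ΔT = 199×10⁻³ m / (14×10⁻⁶ × 48.7 m) = 291.87 K

ΔT = 292 K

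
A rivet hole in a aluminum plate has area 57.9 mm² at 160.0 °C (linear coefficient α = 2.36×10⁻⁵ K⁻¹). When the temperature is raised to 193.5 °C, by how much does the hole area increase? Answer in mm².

Area coefficient ≈ 2α; |ΔT| = 33.5 K
ΔA = 2αA₀ΔT = 2(2.36×10⁻⁵)(57.9)(33.5) = 0.0916 mm²

ΔA = 0.0916 mm²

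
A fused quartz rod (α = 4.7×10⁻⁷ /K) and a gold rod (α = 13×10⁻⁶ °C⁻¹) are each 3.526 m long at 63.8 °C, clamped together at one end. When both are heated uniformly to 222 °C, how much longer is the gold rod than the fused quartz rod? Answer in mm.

6.99 mm

ΔT = 158.2 K
fused quartz: ΔL = 4.7×10⁻⁷ × 3.526 m × 158.2 = 2.6217×10⁻⁴ m = 0.26217 mm
gold: ΔL = 13×10⁻⁶ × 3.526 m × 158.2 = 7.2516×10⁻³ m = 7.2516 mm
difference = 7.2516 − 0.26217 = 6.98943 mm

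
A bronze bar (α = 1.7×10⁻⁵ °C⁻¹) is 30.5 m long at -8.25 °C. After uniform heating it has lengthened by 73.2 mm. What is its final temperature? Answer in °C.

T = 133 °C

ΔL = αL₀ΔT ⇒ ΔT = ΔL / (αL₀)
ΔT = 73.2×10⁻³ m / (1.7×10⁻⁵ × 30.5 m) = 141.18 K
T = -8.25 + 141.18 = 132.93 °C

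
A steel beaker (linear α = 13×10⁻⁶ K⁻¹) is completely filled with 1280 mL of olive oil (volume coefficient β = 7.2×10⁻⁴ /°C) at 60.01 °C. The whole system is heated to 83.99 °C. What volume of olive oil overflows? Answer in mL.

The beaker also expands: β_container ≈ 3α = 3.9×10⁻⁵ /K
Net overflow = V₀(β_liq − 3α_cont)ΔT
β − 3α = 7.20×10⁻⁴ − 3.9×10⁻⁵ = 6.81×10⁻⁴ /K; ΔT = 23.98 K
ΔV = 1280 × 6.81×10⁻⁴ × 23.98 = 20.9 mL

20.9 mL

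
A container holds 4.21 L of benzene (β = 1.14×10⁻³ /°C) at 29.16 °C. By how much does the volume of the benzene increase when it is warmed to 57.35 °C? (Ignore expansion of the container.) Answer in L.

|ΔT| = |57.35 − 29.16| = 28.19 K
ΔV = βV₀ΔT = (1.14×10⁻³)(4.21)(28.19) = 0.135 L

ΔV = 0.135 L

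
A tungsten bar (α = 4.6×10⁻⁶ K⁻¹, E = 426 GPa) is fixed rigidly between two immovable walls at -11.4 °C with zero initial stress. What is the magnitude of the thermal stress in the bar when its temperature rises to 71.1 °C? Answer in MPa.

Fully constrained: the free strain ε = αΔT is blocked, so σ = Eε = EαΔT.
|ΔT| = 82.5 K
σ = 426×10⁹ × 4.6×10⁻⁶ × 82.5 = 1.62×10⁸ Pa

σ = 162 MPa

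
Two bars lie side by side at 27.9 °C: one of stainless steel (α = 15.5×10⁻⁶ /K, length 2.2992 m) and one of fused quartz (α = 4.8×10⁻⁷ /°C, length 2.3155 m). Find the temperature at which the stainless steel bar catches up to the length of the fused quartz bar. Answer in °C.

L₁(1 + α₁ΔT) = L₂(1 + α₂ΔT) ⇒ ΔT = (L₂ − L₁)/(α₁L₁ − α₂L₂)
L₂ − L₁ = 2.3155 − 2.2992 = 1.63×10⁻² m
α₁L₁ − α₂L₂ = 15.5×10⁻⁶×2.2992 − 4.8×10⁻⁷×2.3155 = 3.452616×10⁻⁵ m/K
ΔT = 1.63×10⁻² / 3.452616×10⁻⁵ = 472.106 K
T = 27.9 + 472.106 = 500.006 °C

T = 500.0 °C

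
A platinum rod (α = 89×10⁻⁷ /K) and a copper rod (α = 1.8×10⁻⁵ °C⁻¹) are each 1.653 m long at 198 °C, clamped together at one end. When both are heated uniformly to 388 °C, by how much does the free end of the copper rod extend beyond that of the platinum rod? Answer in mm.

2.86 mm

ΔT = 190 K
platinum: ΔL = 89×10⁻⁷ × 1.653 m × 190 = 2.7952×10⁻³ m = 2.7952 mm
copper: ΔL = 1.8×10⁻⁵ × 1.653 m × 190 = 5.6533×10⁻³ m = 5.6533 mm
difference = 5.6533 − 2.7952 = 2.8581 mm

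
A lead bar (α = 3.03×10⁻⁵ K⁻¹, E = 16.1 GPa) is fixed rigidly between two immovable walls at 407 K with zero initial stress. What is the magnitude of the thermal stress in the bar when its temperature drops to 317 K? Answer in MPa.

σ = 43.9 MPa

Fully constrained: the free strain ε = αΔT is blocked, so σ = Eε = EαΔT.
|ΔT| = 90 K
σ = 16.1×10⁹ × 3.03×10⁻⁵ × 90 = 4.39×10⁷ Pa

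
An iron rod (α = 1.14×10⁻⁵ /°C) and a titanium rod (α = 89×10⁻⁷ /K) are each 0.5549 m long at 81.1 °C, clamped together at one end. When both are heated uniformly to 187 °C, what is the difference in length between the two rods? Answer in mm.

ΔT = 105.9 K
iron: ΔL = 1.14×10⁻⁵ × 0.5549 m × 105.9 = 6.6991×10⁻⁴ m = 0.66991 mm
titanium: ΔL = 89×10⁻⁷ × 0.5549 m × 105.9 = 5.2300×10⁻⁴ m = 0.52300 mm
difference = 0.66991 − 0.52300 = 0.14691 mm

0.147 mm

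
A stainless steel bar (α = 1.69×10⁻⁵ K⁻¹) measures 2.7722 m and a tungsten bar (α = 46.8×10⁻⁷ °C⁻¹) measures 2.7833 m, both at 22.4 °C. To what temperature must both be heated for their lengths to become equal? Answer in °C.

T = 350.6 °C

Equal length when α₁L₁ΔT − α₂L₂ΔT = L₂ − L₁ = 1.11×10⁻² m
α₁L₁ = 4.685018×10⁻⁵, α₂L₂ = 1.3025844×10⁻⁵ → Δ(αL) = 3.3824336×10⁻⁵ m/K
ΔT = 1.11×10⁻² / 3.3824336×10⁻⁵ = 328.166 K, so T = 22.4 + 328.166 = 350.566 °C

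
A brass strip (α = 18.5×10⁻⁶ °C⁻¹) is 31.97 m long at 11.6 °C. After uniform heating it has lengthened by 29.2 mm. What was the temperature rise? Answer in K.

ΔL = αL₀ΔT ⇒ ΔT = ΔL / (αL₀)
ΔT = 29.2×10⁻³ m / (18.5×10⁻⁶ × 31.97 m) = 49.371 K

ΔT = 49.4 K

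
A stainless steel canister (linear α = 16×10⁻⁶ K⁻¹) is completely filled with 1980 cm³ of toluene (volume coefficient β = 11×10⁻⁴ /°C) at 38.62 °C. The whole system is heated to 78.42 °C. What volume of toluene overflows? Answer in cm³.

The canister also expands: β_container ≈ 3α = 4.8×10⁻⁵ /K
Net overflow = V₀(β_liq − 3α_cont)ΔT
β − 3α = 1.10×10⁻³ − 4.8×10⁻⁵ = 1.052×10⁻³ /K; ΔT = 39.80 K
ΔV = 1980 × 1.052×10⁻³ × 39.80 = 82.9 cm³

82.9 cm³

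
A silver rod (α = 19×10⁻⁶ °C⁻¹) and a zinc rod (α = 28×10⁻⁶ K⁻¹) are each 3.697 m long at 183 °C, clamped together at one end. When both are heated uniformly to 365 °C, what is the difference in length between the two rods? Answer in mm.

6.06 mm

ΔT = 182 K
silver: ΔL = 19×10⁻⁶ × 3.697 m × 182 = 1.2784×10⁻² m = 12.784 mm
zinc: ΔL = 28×10⁻⁶ × 3.697 m × 182 = 1.8840×10⁻² m = 18.840 mm
difference = 18.840 − 12.784 = 6.056 mm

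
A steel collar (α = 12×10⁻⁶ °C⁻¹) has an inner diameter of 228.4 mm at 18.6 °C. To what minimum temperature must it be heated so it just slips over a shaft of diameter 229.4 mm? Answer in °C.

T = 383 °C

Required Δd = 229.4 − 228.4 = 1.0 mm
Δd = αd₀ΔT ⇒ ΔT = Δd/(αd₀) = 1.0 / (12×10⁻⁶ × 228.4) = 364.86 K
T_min = 18.6 + 364.86 = 383.46 °C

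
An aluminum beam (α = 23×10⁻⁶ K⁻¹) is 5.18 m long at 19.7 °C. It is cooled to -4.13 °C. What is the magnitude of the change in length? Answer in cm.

ΔL = 0.284 cm

|ΔT| = |-4.13 − 19.7| = 23.83 K
ΔL = αL₀ΔT = (23×10⁻⁶)(5.18)(23.83) = 2.84×10⁻³ m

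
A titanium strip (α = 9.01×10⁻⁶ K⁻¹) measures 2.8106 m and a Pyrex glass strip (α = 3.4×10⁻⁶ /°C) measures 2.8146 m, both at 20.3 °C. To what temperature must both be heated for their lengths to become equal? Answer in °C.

L₁(1 + α₁ΔT) = L₂(1 + α₂ΔT) ⇒ ΔT = (L₂ − L₁)/(α₁L₁ − α₂L₂)
L₂ − L₁ = 2.8146 − 2.8106 = 4.00×10⁻³ m
α₁L₁ − α₂L₂ = 9.01×10⁻⁶×2.8106 − 3.4×10⁻⁶×2.8146 = 1.5753866×10⁻⁵ m/K
ΔT = 4.00×10⁻³ / 1.5753866×10⁻⁵ = 253.906 K
T = 20.3 + 253.906 = 274.206 °C

T = 274.2 °C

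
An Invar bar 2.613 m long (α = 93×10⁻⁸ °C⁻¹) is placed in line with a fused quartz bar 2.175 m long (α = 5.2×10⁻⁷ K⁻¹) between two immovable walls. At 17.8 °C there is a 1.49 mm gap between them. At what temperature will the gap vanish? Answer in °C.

α₁L₁ = 2.43009×10⁻⁶ m/K, α₂L₂ = 1.131×10⁻⁶ m/K → total 3.56109×10⁻⁶ m/K
ΔT = g/(α₁L₁+α₂L₂) = 1.49×10⁻³ / 3.56109×10⁻⁶ = 418.41 K
T = 17.8 + 418.41 = 436.21 °C

T = 436 °C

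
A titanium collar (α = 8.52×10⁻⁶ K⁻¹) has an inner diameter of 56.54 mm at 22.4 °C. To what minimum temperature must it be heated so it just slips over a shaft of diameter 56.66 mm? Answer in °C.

T = 272 °C

Required Δd = 56.66 − 56.54 = 0.12 mm
Δd = αd₀ΔT ⇒ ΔT = Δd/(αd₀) = 0.12 / (8.52×10⁻⁶ × 56.54) = 249.11 K
T_min = 22.4 + 249.11 = 271.51 °C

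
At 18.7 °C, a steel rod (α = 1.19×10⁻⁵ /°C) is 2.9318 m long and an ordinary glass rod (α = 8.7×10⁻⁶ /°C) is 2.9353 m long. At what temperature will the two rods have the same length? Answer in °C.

L₁(1 + α₁ΔT) = L₂(1 + α₂ΔT) ⇒ ΔT = (L₂ − L₁)/(α₁L₁ − α₂L₂)
L₂ − L₁ = 2.9353 − 2.9318 = 3.50×10⁻³ m
α₁L₁ − α₂L₂ = 1.19×10⁻⁵×2.9318 − 8.7×10⁻⁶×2.9353 = 9.35131×10⁻⁶ m/K
ΔT = 3.50×10⁻³ / 9.35131×10⁻⁶ = 374.279 K
T = 18.7 + 374.279 = 392.979 °C

T = 393.0 °C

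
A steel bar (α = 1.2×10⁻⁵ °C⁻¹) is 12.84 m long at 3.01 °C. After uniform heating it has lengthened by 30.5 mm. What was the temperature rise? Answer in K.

ΔL = αL₀ΔT ⇒ ΔT = ΔL / (αL₀)
ΔT = 30.5×10⁻³ m / (1.2×10⁻⁵ × 12.84 m) = 197.95 K

ΔT = 198 K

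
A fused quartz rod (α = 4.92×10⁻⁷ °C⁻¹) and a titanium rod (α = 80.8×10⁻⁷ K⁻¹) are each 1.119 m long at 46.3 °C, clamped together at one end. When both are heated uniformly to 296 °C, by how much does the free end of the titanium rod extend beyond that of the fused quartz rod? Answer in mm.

2.12 mm

ΔT = 249.7 K
fused quartz: ΔL = 4.92×10⁻⁷ × 1.119 m × 249.7 = 1.3747×10⁻⁴ m = 0.13747 mm
titanium: ΔL = 80.8×10⁻⁷ × 1.119 m × 249.7 = 2.2577×10⁻³ m = 2.2577 mm
difference = 2.2577 − 0.13747 = 2.12023 mm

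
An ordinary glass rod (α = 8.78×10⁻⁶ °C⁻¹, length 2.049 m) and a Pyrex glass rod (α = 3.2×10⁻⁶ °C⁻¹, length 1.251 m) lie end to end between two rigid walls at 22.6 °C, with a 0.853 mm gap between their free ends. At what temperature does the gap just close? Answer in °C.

Gap closes when ΔL₁ + ΔL₂ = 0.853 mm = 8.53×10⁻⁴ m
(α₁L₁ + α₂L₂)ΔT = g
α₁L₁ + α₂L₂ = 8.78×10⁻⁶×2.049 + 3.2×10⁻⁶×1.251 = 2.199342×10⁻⁵ m/K
ΔT = 8.53×10⁻⁴ / 2.199342×10⁻⁵ = 38.784 K
T = 22.6 + 38.784 = 61.384 °C

T = 61.4 °C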